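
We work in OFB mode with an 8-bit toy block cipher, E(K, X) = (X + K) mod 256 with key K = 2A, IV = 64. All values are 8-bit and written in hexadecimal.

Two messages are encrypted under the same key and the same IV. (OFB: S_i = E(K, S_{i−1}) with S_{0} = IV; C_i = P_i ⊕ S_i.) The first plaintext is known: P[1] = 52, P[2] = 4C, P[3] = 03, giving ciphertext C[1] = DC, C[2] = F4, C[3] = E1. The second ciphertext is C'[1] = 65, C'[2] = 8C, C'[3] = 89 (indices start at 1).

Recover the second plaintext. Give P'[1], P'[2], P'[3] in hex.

In OFB with a reused IV, both messages share the same keystream S_i, so C_i ⊕ C'_i = P_i ⊕ P'_i and thus P'_i = P_i ⊕ C_i ⊕ C'_i.
P'[1]: 52 ⊕ DC ⊕ 65 = EB.
P'[2]: 4C ⊕ F4 ⊕ 8C = 34.
P'[3]: 03 ⊕ E1 ⊕ 89 = 6B.

P'[1] = EB, P'[2] = 34, P'[3] = 6B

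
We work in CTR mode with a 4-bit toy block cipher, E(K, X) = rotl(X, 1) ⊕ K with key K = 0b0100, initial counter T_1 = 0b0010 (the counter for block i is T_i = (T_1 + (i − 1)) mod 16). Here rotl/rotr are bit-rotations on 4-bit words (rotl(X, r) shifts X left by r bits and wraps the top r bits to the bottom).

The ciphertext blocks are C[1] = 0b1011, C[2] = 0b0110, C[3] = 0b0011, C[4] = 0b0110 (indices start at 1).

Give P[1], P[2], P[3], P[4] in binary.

P[1] = 0b1011, P[2] = 0b0100, P[3] = 0b1111, P[4] = 0b1000

CTR decryption: S_i = E(K, T_i) where T_i is the counter for block i; P_i = C_i ⊕ S_i.
P[1]: T = 0b0010, S = E(K, T) = 0b0000; 0b1011 ⊕ 0b0000 = 0b1011.
P[2]: T = 0b0011, S = E(K, T) = 0b0010; 0b0110 ⊕ 0b0010 = 0b0100.
P[3]: T = 0b0100, S = E(K, T) = 0b1100; 0b0011 ⊕ 0b1100 = 0b1111.
P[4]: T = 0b0101, S = E(K, T) = 0b1110; 0b0110 ⊕ 0b1110 = 0b1000.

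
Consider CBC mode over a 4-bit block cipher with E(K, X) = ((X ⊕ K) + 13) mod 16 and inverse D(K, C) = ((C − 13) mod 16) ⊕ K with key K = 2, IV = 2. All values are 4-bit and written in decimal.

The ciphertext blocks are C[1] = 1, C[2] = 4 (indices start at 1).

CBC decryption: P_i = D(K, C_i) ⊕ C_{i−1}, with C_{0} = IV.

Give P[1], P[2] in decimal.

P[1]: D(K, 1) = 6; 6 ⊕ 2 = 4.
P[2]: D(K, 4) = 5; 5 ⊕ 1 = 4.

P[1] = 4, P[2] = 4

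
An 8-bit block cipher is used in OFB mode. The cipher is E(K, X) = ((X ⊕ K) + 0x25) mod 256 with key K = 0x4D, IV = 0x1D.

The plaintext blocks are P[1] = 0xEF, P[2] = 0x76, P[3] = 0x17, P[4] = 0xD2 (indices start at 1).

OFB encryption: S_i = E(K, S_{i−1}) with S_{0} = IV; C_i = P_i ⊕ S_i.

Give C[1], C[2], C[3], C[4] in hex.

C[1]: S = E(K, 0x1D) = 0x75; 0xEF ⊕ 0x75 = 0x9A.
C[2]: S = E(K, 0x75) = 0x5D; 0x76 ⊕ 0x5D = 0x2B.
C[3]: S = E(K, 0x5D) = 0x35; 0x17 ⊕ 0x35 = 0x22.
C[4]: S = E(K, 0x35) = 0x9D; 0xD2 ⊕ 0x9D = 0x4F.

C[1] = 0x9A, C[2] = 0x2B, C[3] = 0x22, C[4] = 0x4F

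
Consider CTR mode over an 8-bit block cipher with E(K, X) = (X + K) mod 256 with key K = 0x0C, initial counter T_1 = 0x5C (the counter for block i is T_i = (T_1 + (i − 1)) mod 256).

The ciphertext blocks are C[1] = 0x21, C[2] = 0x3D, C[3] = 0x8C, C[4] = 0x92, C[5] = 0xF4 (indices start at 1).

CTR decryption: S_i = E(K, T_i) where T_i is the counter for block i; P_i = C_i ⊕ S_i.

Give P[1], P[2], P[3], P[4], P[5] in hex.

P[1]: T = 0x5C, S = E(K, T) = 0x68; 0x21 ⊕ 0x68 = 0x49.
P[2]: T = 0x5D, S = E(K, T) = 0x69; 0x3D ⊕ 0x69 = 0x54.
P[3]: T = 0x5E, S = E(K, T) = 0x6A; 0x8C ⊕ 0x6A = 0xE6.
P[4]: T = 0x5F, S = E(K, T) = 0x6B; 0x92 ⊕ 0x6B = 0xF9.
P[5]: T = 0x60, S = E(K, T) = 0x6C; 0xF4 ⊕ 0x6C = 0x98.

P[1] = 0x49, P[2] = 0x54, P[3] = 0xE6, P[4] = 0xF9, P[5] = 0x98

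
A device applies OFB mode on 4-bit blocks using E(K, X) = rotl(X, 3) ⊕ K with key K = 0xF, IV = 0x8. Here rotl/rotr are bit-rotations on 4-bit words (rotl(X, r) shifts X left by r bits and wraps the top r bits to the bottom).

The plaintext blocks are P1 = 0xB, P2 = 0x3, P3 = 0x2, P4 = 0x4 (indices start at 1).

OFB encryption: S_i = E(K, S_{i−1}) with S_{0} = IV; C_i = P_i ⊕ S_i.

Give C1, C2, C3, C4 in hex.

C1: S = E(K, 0x8) = 0xB; 0xB ⊕ 0xB = 0x0.
C2: S = E(K, 0xB) = 0x2; 0x3 ⊕ 0x2 = 0x1.
C3: S = E(K, 0x2) = 0xE; 0x2 ⊕ 0xE = 0xC.
C4: S = E(K, 0xE) = 0x8; 0x4 ⊕ 0x8 = 0xC.

C1 = 0x0, C2 = 0x1, C3 = 0xC, C4 = 0xC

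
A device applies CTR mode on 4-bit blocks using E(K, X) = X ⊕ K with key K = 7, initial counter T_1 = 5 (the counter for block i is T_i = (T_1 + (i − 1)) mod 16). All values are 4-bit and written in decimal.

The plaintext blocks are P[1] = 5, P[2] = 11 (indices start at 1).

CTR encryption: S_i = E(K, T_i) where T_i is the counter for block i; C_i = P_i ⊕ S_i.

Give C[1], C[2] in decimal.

C[1] = 7, C[2] = 10

C[1]: T = 5, S = E(K, T) = 2; 5 ⊕ 2 = 7.
C[2]: T = 6, S = E(K, T) = 1; 11 ⊕ 1 = 10.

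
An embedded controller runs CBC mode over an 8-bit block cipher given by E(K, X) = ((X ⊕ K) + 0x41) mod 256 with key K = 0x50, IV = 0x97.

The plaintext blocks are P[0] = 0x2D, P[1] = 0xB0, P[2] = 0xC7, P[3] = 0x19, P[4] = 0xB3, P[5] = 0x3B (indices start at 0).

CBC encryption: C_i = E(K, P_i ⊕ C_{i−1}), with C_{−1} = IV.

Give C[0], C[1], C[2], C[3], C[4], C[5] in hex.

C[0] = 0x2B, C[1] = 0x0C, C[2] = 0xDC, C[3] = 0xD6, C[4] = 0x76, C[5] = 0x5E

C[0]: P[0] ⊕ 0x97 = 0xBA; E(K, 0xBA) = 0x2B.
C[1]: P[1] ⊕ 0x2B = 0x9B; E(K, 0x9B) = 0x0C.
C[2]: P[2] ⊕ 0x0C = 0xCB; E(K, 0xCB) = 0xDC.
C[3]: P[3] ⊕ 0xDC = 0xC5; E(K, 0xC5) = 0xD6.
C[4]: P[4] ⊕ 0xD6 = 0x65; E(K, 0x65) = 0x76.
C[5]: P[5] ⊕ 0x76 = 0x4D; E(K, 0x4D) = 0x5E.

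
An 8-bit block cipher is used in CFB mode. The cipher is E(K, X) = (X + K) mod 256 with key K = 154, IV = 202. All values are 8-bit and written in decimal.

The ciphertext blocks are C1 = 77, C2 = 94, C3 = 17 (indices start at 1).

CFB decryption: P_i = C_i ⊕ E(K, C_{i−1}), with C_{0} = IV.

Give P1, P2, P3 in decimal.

P1: E(K, 202) = 100; 77 ⊕ 100 = 41.
P2: E(K, 77) = 231; 94 ⊕ 231 = 185.
P3: E(K, 94) = 248; 17 ⊕ 248 = 233.

P1 = 41, P2 = 185, P3 = 233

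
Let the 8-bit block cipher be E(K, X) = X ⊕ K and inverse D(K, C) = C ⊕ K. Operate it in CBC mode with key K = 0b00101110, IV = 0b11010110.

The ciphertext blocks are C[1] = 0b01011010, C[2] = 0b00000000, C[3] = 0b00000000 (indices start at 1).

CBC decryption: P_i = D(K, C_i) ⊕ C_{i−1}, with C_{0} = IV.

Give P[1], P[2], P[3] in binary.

P[1]: D(K, 0b01011010) = 0b01110100; 0b01110100 ⊕ 0b11010110 = 0b10100010.
P[2]: D(K, 0b00000000) = 0b00101110; 0b00101110 ⊕ 0b01011010 = 0b01110100.
P[3]: D(K, 0b00000000) = 0b00101110; 0b00101110 ⊕ 0b00000000 = 0b00101110.

P[1] = 0b10100010, P[2] = 0b01110100, P[3] = 0b00101110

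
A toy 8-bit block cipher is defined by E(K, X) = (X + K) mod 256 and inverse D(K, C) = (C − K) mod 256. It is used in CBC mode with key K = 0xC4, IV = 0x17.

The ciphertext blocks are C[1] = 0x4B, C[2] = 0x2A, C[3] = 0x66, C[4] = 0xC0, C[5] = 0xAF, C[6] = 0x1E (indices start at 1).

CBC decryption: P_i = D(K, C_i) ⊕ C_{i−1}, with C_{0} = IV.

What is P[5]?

P[5]: D(K, 0xAF) = 0xEB; 0xEB ⊕ 0xC0 = 0x2B.

P[5] = 0x2B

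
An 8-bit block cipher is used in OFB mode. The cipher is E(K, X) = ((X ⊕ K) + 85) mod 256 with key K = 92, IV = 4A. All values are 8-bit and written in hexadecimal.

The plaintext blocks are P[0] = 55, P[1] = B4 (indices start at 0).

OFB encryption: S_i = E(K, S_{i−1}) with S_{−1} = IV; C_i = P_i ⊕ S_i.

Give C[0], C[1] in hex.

C[0] = 08, C[1] = E0

C[0]: S = E(K, 4A) = 5D; 55 ⊕ 5D = 08.
C[1]: S = E(K, 5D) = 54; B4 ⊕ 54 = E0.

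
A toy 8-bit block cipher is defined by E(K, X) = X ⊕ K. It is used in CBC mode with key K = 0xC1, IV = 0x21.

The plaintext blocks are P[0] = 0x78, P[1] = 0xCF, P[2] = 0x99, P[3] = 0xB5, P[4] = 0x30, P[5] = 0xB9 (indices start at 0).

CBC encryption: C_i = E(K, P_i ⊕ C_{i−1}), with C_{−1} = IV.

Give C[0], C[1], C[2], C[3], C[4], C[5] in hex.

C[0] = 0x98, C[1] = 0x96, C[2] = 0xCE, C[3] = 0xBA, C[4] = 0x4B, C[5] = 0x33

C[0]: P[0] ⊕ 0x21 = 0x59; E(K, 0x59) = 0x98.
C[1]: P[1] ⊕ 0x98 = 0x57; E(K, 0x57) = 0x96.
C[2]: P[2] ⊕ 0x96 = 0x0F; E(K, 0x0F) = 0xCE.
C[3]: P[3] ⊕ 0xCE = 0x7B; E(K, 0x7B) = 0xBA.
C[4]: P[4] ⊕ 0xBA = 0x8A; E(K, 0x8A) = 0x4B.
C[5]: P[5] ⊕ 0x4B = 0xF2; E(K, 0xF2) = 0x33.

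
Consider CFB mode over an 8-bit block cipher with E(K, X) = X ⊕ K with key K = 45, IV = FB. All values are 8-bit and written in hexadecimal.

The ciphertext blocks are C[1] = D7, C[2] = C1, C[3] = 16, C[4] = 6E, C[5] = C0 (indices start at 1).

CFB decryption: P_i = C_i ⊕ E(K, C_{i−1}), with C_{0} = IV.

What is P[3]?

P[3]: E(K, C1) = 84; 16 ⊕ 84 = 92.

P[3] = 92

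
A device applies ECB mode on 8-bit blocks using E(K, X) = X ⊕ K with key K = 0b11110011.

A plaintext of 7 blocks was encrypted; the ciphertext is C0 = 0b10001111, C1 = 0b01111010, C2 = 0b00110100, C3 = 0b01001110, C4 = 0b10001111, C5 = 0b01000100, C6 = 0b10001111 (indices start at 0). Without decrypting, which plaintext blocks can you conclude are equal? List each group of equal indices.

ECB encrypts each block independently with the same key, so equal ciphertext blocks imply equal plaintext blocks.
C0 = C4 = C6 = 0b10001111, so P0 = P4 = P6.

P0 = P4 = P6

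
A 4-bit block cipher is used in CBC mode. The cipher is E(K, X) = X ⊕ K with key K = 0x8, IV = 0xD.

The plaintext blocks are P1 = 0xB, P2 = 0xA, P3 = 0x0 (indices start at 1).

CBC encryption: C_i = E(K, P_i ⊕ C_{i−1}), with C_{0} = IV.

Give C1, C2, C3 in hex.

C1 = 0xE, C2 = 0xC, C3 = 0x4

C1: P1 ⊕ 0xD = 0x6; E(K, 0x6) = 0xE.
C2: P2 ⊕ 0xE = 0x4; E(K, 0x4) = 0xC.
C3: P3 ⊕ 0xC = 0xC; E(K, 0xC) = 0x4.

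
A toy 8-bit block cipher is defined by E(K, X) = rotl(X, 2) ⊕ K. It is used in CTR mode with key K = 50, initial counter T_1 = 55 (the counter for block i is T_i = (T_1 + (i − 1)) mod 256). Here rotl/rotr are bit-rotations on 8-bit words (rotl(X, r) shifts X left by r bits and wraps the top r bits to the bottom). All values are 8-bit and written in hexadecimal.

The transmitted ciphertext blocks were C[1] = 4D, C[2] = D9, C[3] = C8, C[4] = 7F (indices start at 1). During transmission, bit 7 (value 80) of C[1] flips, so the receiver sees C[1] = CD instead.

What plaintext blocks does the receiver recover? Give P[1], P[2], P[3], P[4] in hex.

P[1] = C8, P[2] = D0, P[3] = C5, P[4] = 4E

CTR decryption: S_i = E(K, T_i) where T_i is the counter for block i; P_i = C_i ⊕ S_i.
Only C[1] changed, to CD. In CTR, a change in C_i flips the same bit in P_i only; the keystream is unaffected. Decrypting the received ciphertext:
P[1]: T = 55, S = E(K, T) = 05; CD ⊕ 05 = C8.
P[2]: T = 56, S = E(K, T) = 09; D9 ⊕ 09 = D0.
P[3]: T = 57, S = E(K, T) = 0D; C8 ⊕ 0D = C5.
P[4]: T = 58, S = E(K, T) = 31; 7F ⊕ 31 = 4E.
Blocks that differ from the original plaintext: P[1].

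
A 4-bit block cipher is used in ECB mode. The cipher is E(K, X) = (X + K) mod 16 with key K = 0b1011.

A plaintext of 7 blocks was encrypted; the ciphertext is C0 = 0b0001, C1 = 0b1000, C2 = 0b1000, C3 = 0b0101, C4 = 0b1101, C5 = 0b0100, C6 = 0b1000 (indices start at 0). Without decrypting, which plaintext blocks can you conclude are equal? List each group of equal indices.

ECB encrypts each block independently with the same key, so equal ciphertext blocks imply equal plaintext blocks.
C1 = C2 = C6 = 0b1000, so P1 = P2 = P6.

P1 = P2 = P6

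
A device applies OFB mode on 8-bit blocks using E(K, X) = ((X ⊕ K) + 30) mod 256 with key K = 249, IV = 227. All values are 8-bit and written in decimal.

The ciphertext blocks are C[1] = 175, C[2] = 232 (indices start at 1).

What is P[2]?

P[2] = 55

OFB decryption: S_i = E(K, S_{i−1}) with S_{0} = IV; P_i = C_i ⊕ S_i.
P[1]: S = E(K, 227) = 56; 175 ⊕ 56 = 151.
P[2]: S = E(K, 56) = 223; 232 ⊕ 223 = 55.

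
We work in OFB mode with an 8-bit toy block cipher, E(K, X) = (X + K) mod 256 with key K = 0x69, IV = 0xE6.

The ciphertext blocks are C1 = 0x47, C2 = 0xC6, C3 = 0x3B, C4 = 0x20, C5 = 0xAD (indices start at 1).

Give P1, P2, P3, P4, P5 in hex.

OFB decryption: S_i = E(K, S_{i−1}) with S_{0} = IV; P_i = C_i ⊕ S_i.
P1: S = E(K, 0xE6) = 0x4F; 0x47 ⊕ 0x4F = 0x08.
P2: S = E(K, 0x4F) = 0xB8; 0xC6 ⊕ 0xB8 = 0x7E.
P3: S = E(K, 0xB8) = 0x21; 0x3B ⊕ 0x21 = 0x1A.
P4: S = E(K, 0x21) = 0x8A; 0x20 ⊕ 0x8A = 0xAA.
P5: S = E(K, 0x8A) = 0xF3; 0xAD ⊕ 0xF3 = 0x5E.

P1 = 0x08, P2 = 0x7E, P3 = 0x1A, P4 = 0xAA, P5 = 0x5E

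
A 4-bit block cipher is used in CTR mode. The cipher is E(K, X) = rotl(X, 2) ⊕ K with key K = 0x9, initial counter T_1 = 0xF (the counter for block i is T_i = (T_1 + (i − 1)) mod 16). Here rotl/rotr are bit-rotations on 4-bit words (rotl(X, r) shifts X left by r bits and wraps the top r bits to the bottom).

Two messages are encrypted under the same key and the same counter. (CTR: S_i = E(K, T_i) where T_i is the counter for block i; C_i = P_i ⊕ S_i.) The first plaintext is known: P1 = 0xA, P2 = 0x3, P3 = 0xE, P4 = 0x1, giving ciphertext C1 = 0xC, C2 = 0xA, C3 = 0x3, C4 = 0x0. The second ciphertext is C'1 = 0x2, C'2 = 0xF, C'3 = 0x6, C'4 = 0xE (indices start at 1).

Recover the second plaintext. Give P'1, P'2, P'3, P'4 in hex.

P'1 = 0x4, P'2 = 0x6, P'3 = 0xB, P'4 = 0xF

In CTR with a reused counter, both messages share the same keystream S_i, so C_i ⊕ C'_i = P_i ⊕ P'_i and thus P'_i = P_i ⊕ C_i ⊕ C'_i.
P'1: 0xA ⊕ 0xC ⊕ 0x2 = 0x4.
P'2: 0x3 ⊕ 0xA ⊕ 0xF = 0x6.
P'3: 0xE ⊕ 0x3 ⊕ 0x6 = 0xB.
P'4: 0x1 ⊕ 0x0 ⊕ 0xE = 0xF.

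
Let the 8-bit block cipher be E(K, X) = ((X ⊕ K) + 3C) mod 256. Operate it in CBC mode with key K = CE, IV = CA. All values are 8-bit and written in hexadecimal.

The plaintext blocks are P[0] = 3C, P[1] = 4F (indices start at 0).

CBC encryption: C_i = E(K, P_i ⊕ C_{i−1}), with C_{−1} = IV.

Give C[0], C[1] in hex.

C[0]: P[0] ⊕ CA = F6; E(K, F6) = 74.
C[1]: P[1] ⊕ 74 = 3B; E(K, 3B) = 31.

C[0] = 74, C[1] = 31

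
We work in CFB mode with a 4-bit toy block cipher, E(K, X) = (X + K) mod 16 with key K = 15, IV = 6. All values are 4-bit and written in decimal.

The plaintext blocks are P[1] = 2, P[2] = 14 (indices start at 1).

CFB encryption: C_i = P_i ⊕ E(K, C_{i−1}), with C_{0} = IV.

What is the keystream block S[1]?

5

C[1]: E(K, 6) = 5; 2 ⊕ 5 = 7.
So S[1] = 5.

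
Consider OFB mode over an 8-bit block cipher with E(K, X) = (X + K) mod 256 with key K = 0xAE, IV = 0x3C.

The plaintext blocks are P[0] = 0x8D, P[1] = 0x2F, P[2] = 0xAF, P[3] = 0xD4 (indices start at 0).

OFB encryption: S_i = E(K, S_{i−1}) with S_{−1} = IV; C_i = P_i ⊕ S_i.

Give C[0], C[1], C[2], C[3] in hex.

C[0] = 0x67, C[1] = 0xB7, C[2] = 0xE9, C[3] = 0x20

C[0]: S = E(K, 0x3C) = 0xEA; 0x8D ⊕ 0xEA = 0x67.
C[1]: S = E(K, 0xEA) = 0x98; 0x2F ⊕ 0x98 = 0xB7.
C[2]: S = E(K, 0x98) = 0x46; 0xAF ⊕ 0x46 = 0xE9.
C[3]: S = E(K, 0x46) = 0xF4; 0xD4 ⊕ 0xF4 = 0x20.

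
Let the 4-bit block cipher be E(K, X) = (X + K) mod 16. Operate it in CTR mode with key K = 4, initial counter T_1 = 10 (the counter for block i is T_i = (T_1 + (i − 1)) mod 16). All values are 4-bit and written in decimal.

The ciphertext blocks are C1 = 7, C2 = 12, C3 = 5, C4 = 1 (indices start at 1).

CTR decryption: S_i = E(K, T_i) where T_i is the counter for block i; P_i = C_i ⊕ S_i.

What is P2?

P2: T = 11, S = E(K, T) = 15; 12 ⊕ 15 = 3.

P2 = 3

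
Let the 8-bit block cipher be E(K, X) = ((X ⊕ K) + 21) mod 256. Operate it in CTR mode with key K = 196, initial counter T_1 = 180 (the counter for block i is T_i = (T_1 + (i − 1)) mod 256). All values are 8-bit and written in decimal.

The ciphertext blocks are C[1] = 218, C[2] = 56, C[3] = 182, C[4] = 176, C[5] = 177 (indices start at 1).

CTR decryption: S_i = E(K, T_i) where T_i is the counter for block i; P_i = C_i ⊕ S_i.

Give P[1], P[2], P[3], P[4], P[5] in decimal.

P[1]: T = 180, S = E(K, T) = 133; 218 ⊕ 133 = 95.
P[2]: T = 181, S = E(K, T) = 134; 56 ⊕ 134 = 190.
P[3]: T = 182, S = E(K, T) = 135; 182 ⊕ 135 = 49.
P[4]: T = 183, S = E(K, T) = 136; 176 ⊕ 136 = 56.
P[5]: T = 184, S = E(K, T) = 145; 177 ⊕ 145 = 32.

P[1] = 95, P[2] = 190, P[3] = 49, P[4] = 56, P[5] = 32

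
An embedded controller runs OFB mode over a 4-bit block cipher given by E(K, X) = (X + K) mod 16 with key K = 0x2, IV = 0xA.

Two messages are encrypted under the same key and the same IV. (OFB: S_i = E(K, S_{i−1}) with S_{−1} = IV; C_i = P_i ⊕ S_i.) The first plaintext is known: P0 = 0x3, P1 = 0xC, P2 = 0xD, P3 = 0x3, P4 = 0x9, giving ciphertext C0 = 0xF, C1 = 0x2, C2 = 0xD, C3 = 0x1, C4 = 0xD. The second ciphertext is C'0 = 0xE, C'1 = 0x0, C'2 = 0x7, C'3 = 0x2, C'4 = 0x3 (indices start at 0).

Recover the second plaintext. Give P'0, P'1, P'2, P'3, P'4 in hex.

In OFB with a reused IV, both messages share the same keystream S_i, so C_i ⊕ C'_i = P_i ⊕ P'_i and thus P'_i = P_i ⊕ C_i ⊕ C'_i.
P'0: 0x3 ⊕ 0xF ⊕ 0xE = 0x2.
P'1: 0xC ⊕ 0x2 ⊕ 0x0 = 0xE.
P'2: 0xD ⊕ 0xD ⊕ 0x7 = 0x7.
P'3: 0x3 ⊕ 0x1 ⊕ 0x2 = 0x0.
P'4: 0x9 ⊕ 0xD ⊕ 0x3 = 0x7.

P'0 = 0x2, P'1 = 0xE, P'2 = 0x7, P'3 = 0x0, P'4 = 0x7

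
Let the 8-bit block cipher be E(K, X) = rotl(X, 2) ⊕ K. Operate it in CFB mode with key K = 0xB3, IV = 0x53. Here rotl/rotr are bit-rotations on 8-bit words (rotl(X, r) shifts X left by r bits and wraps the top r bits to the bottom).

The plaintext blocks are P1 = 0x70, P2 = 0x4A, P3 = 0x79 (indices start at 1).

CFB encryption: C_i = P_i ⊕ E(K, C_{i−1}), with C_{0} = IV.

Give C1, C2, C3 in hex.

C1 = 0x8E, C2 = 0xC3, C3 = 0xC5

C1: E(K, 0x53) = 0xFE; 0x70 ⊕ 0xFE = 0x8E.
C2: E(K, 0x8E) = 0x89; 0x4A ⊕ 0x89 = 0xC3.
C3: E(K, 0xC3) = 0xBC; 0x79 ⊕ 0xBC = 0xC5.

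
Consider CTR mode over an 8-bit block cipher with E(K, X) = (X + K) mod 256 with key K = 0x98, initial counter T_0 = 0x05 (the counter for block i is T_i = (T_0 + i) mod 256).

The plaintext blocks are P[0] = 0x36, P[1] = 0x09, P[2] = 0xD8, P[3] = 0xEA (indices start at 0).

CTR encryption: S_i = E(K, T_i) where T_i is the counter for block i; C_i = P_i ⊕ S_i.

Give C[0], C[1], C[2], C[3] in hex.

C[0]: T = 0x05, S = E(K, T) = 0x9D; 0x36 ⊕ 0x9D = 0xAB.
C[1]: T = 0x06, S = E(K, T) = 0x9E; 0x09 ⊕ 0x9E = 0x97.
C[2]: T = 0x07, S = E(K, T) = 0x9F; 0xD8 ⊕ 0x9F = 0x47.
C[3]: T = 0x08, S = E(K, T) = 0xA0; 0xEA ⊕ 0xA0 = 0x4A.

C[0] = 0xAB, C[1] = 0x97, C[2] = 0x47, C[3] = 0x4A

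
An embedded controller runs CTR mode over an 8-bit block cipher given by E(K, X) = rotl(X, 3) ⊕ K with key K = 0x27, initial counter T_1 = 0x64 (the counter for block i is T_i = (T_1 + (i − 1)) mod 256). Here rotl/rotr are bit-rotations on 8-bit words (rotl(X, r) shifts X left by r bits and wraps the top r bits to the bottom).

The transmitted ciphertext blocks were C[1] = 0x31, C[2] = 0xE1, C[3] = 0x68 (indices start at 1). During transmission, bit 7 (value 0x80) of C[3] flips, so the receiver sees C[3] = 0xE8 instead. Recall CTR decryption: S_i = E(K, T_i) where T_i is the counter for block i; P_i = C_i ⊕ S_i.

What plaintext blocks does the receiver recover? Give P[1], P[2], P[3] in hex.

Only C[3] changed, to 0xE8. In CTR, a change in C_i flips the same bit in P_i only; the keystream is unaffected. Decrypting the received ciphertext:
P[1]: T = 0x64, S = E(K, T) = 0x04; 0x31 ⊕ 0x04 = 0x35.
P[2]: T = 0x65, S = E(K, T) = 0x0C; 0xE1 ⊕ 0x0C = 0xED.
P[3]: T = 0x66, S = E(K, T) = 0x14; 0xE8 ⊕ 0x14 = 0xFC.
Blocks that differ from the original plaintext: P[3].

P[1] = 0x35, P[2] = 0xED, P[3] = 0xFC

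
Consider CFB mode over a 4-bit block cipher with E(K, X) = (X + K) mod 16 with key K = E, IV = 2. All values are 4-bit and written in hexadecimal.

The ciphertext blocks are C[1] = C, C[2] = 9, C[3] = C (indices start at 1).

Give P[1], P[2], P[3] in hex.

P[1] = C, P[2] = 3, P[3] = B

CFB decryption: P_i = C_i ⊕ E(K, C_{i−1}), with C_{0} = IV.
P[1]: E(K, 2) = 0; C ⊕ 0 = C.
P[2]: E(K, C) = A; 9 ⊕ A = 3.
P[3]: E(K, 9) = 7; C ⊕ 7 = B.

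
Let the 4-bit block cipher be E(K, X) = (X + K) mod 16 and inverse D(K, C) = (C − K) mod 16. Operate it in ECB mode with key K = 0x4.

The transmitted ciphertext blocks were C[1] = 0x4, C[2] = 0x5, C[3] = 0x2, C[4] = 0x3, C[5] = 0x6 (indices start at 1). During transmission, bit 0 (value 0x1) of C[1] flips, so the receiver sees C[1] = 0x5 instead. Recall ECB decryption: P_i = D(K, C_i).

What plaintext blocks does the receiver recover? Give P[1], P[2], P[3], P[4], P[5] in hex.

P[1] = 0x1, P[2] = 0x1, P[3] = 0xE, P[4] = 0xF, P[5] = 0x2

Only C[1] changed, to 0x5. In ECB, a change in C_i affects only P_i. Decrypting the received ciphertext:
P[1]: D(K, 0x5) = 0x1.
P[2]: D(K, 0x5) = 0x1.
P[3]: D(K, 0x2) = 0xE.
P[4]: D(K, 0x3) = 0xF.
P[5]: D(K, 0x6) = 0x2.
Blocks that differ from the original plaintext: P[1].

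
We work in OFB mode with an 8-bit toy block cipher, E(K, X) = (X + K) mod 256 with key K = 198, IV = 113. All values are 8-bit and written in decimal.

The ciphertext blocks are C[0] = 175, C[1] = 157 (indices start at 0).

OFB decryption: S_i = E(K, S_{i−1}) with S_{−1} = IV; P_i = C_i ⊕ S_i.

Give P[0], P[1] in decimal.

P[0] = 152, P[1] = 96

P[0]: S = E(K, 113) = 55; 175 ⊕ 55 = 152.
P[1]: S = E(K, 55) = 253; 157 ⊕ 253 = 96.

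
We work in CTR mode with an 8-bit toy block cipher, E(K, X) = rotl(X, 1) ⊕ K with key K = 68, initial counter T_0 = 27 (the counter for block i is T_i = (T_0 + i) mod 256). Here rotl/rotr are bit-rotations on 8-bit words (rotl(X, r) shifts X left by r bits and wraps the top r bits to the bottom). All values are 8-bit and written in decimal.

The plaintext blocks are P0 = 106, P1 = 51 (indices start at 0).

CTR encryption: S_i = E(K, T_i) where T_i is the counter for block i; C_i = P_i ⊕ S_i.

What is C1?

C0: T = 27, S = E(K, T) = 114; 106 ⊕ 114 = 24.
C1: T = 28, S = E(K, T) = 124; 51 ⊕ 124 = 79.

C1 = 79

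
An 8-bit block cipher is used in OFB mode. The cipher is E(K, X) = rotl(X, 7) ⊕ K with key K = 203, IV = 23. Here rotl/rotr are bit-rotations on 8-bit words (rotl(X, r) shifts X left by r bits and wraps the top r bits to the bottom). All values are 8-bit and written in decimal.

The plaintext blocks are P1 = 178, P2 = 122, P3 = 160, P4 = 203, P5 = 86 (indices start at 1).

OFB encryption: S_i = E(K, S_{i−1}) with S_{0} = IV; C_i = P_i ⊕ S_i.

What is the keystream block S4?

C1: S = E(K, 23) = 64; 178 ⊕ 64 = 242.
C2: S = E(K, 64) = 235; 122 ⊕ 235 = 145.
C3: S = E(K, 235) = 62; 160 ⊕ 62 = 158.
C4: S = E(K, 62) = 212; 203 ⊕ 212 = 31.
So S4 = 212.

212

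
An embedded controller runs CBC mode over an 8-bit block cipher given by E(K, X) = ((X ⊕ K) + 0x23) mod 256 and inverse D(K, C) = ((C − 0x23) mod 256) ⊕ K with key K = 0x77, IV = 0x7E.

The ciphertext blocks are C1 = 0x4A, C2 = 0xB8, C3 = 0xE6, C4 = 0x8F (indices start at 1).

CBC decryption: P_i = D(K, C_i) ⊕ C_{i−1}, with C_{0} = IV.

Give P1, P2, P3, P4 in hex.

P1 = 0x2E, P2 = 0xA8, P3 = 0x0C, P4 = 0xFD

P1: D(K, 0x4A) = 0x50; 0x50 ⊕ 0x7E = 0x2E.
P2: D(K, 0xB8) = 0xE2; 0xE2 ⊕ 0x4A = 0xA8.
P3: D(K, 0xE6) = 0xB4; 0xB4 ⊕ 0xB8 = 0x0C.
P4: D(K, 0x8F) = 0x1B; 0x1B ⊕ 0xE6 = 0xFD.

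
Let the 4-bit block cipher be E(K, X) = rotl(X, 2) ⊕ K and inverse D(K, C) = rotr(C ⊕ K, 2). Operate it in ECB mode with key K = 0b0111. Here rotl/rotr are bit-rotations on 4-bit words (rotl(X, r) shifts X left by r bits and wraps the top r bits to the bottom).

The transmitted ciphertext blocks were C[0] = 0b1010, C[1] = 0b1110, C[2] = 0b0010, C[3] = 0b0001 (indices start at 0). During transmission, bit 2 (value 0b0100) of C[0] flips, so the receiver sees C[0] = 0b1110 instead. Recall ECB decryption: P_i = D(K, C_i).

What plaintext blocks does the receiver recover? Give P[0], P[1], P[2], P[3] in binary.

P[0] = 0b0110, P[1] = 0b0110, P[2] = 0b0101, P[3] = 0b1001

Only C[0] changed, to 0b1110. In ECB, a change in C_i affects only P_i. Decrypting the received ciphertext:
P[0]: D(K, 0b1110) = 0b0110.
P[1]: D(K, 0b1110) = 0b0110.
P[2]: D(K, 0b0010) = 0b0101.
P[3]: D(K, 0b0001) = 0b1001.
Blocks that differ from the original plaintext: P[0].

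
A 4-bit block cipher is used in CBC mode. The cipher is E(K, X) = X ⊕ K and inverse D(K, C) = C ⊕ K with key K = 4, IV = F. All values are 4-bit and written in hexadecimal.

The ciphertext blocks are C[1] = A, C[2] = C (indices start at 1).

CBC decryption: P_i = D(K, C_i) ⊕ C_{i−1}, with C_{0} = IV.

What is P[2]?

P[2] = 2

P[2]: D(K, C) = 8; 8 ⊕ A = 2.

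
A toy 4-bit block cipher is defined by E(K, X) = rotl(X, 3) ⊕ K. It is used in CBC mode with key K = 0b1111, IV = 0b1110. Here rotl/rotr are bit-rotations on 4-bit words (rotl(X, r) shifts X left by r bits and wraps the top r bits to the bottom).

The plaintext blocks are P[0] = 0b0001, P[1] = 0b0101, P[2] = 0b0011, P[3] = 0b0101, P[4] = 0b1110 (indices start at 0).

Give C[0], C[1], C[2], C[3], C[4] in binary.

C[0] = 0b0000, C[1] = 0b0101, C[2] = 0b1100, C[3] = 0b0011, C[4] = 0b0001

CBC encryption: C_i = E(K, P_i ⊕ C_{i−1}), with C_{−1} = IV.
C[0]: P[0] ⊕ 0b1110 = 0b1111; E(K, 0b1111) = 0b0000.
C[1]: P[1] ⊕ 0b0000 = 0b0101; E(K, 0b0101) = 0b0101.
C[2]: P[2] ⊕ 0b0101 = 0b0110; E(K, 0b0110) = 0b1100.
C[3]: P[3] ⊕ 0b1100 = 0b1001; E(K, 0b1001) = 0b0011.
C[4]: P[4] ⊕ 0b0011 = 0b1101; E(K, 0b1101) = 0b0001.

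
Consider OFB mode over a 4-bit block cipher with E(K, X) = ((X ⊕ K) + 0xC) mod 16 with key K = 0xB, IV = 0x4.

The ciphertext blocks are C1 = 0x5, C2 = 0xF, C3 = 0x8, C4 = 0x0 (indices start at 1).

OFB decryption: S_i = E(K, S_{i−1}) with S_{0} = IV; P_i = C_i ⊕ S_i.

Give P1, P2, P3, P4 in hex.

P1 = 0xE, P2 = 0x3, P3 = 0xB, P4 = 0x4

P1: S = E(K, 0x4) = 0xB; 0x5 ⊕ 0xB = 0xE.
P2: S = E(K, 0xB) = 0xC; 0xF ⊕ 0xC = 0x3.
P3: S = E(K, 0xC) = 0x3; 0x8 ⊕ 0x3 = 0xB.
P4: S = E(K, 0x3) = 0x4; 0x0 ⊕ 0x4 = 0x4.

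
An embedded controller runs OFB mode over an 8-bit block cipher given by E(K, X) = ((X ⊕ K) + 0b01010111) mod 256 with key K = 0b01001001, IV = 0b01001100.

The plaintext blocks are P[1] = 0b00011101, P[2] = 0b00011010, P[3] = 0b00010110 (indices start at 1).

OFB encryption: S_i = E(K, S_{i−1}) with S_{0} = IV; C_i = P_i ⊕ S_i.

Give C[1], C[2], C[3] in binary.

C[1]: S = E(K, 0b01001100) = 0b01011100; 0b00011101 ⊕ 0b01011100 = 0b01000001.
C[2]: S = E(K, 0b01011100) = 0b01101100; 0b00011010 ⊕ 0b01101100 = 0b01110110.
C[3]: S = E(K, 0b01101100) = 0b01111100; 0b00010110 ⊕ 0b01111100 = 0b01101010.

C[1] = 0b01000001, C[2] = 0b01110110, C[3] = 0b01101010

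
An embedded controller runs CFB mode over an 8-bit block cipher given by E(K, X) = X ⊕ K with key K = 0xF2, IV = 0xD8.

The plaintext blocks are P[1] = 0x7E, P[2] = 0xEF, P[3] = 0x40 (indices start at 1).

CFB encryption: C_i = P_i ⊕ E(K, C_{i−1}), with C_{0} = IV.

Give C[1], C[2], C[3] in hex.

C[1]: E(K, 0xD8) = 0x2A; 0x7E ⊕ 0x2A = 0x54.
C[2]: E(K, 0x54) = 0xA6; 0xEF ⊕ 0xA6 = 0x49.
C[3]: E(K, 0x49) = 0xBB; 0x40 ⊕ 0xBB = 0xFB.

C[1] = 0x54, C[2] = 0x49, C[3] = 0xFB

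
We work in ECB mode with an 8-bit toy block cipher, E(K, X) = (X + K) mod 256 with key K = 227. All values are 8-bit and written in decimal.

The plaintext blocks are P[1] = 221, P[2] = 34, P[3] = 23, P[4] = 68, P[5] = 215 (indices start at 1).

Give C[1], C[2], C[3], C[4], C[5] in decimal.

C[1] = 192, C[2] = 5, C[3] = 250, C[4] = 39, C[5] = 186

ECB encryption: C_i = E(K, P_i).
C[1]: E(K, 221) = 192.
C[2]: E(K, 34) = 5.
C[3]: E(K, 23) = 250.
C[4]: E(K, 68) = 39.
C[5]: E(K, 215) = 186.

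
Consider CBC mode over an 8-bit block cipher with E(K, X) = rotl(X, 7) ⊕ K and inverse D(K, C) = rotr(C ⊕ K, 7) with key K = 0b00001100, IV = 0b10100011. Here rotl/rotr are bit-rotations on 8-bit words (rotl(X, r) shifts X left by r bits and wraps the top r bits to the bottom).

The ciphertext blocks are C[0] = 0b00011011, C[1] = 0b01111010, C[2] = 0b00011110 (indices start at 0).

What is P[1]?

P[1] = 0b11110111

CBC decryption: P_i = D(K, C_i) ⊕ C_{i−1}, with C_{−1} = IV.
P[1]: D(K, 0b01111010) = 0b11101100; 0b11101100 ⊕ 0b00011011 = 0b11110111.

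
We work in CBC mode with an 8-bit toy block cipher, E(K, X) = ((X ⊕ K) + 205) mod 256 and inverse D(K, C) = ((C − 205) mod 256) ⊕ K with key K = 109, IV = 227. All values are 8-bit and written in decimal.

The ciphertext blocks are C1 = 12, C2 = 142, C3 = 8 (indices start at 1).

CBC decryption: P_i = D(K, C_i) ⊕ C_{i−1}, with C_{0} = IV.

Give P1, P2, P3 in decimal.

P1: D(K, 12) = 82; 82 ⊕ 227 = 177.
P2: D(K, 142) = 172; 172 ⊕ 12 = 160.
P3: D(K, 8) = 86; 86 ⊕ 142 = 216.

P1 = 177, P2 = 160, P3 = 216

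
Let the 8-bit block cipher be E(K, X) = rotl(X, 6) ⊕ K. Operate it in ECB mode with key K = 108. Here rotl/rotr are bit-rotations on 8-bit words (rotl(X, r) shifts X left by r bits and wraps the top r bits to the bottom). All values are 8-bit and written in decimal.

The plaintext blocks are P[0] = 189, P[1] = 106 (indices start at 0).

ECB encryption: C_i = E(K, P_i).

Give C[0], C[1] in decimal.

C[0] = 3, C[1] = 246

C[0]: E(K, 189) = 3.
C[1]: E(K, 106) = 246.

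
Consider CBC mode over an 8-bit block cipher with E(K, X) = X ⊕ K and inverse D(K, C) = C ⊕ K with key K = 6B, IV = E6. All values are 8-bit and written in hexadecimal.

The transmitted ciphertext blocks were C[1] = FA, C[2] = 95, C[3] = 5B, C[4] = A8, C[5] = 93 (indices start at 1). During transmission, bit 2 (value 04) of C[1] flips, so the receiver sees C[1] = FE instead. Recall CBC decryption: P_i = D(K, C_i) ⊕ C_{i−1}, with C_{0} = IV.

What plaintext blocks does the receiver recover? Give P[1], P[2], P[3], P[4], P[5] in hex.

P[1] = 73, P[2] = 00, P[3] = A5, P[4] = 98, P[5] = 50

Only C[1] changed, to FE. In CBC, a change in C_i garbles P_i and flips the same bit in P_{i+1}. Decrypting the received ciphertext:
P[1]: D(K, FE) = 95; 95 ⊕ E6 = 73.
P[2]: D(K, 95) = FE; FE ⊕ FE = 00.
P[3]: D(K, 5B) = 30; 30 ⊕ 95 = A5.
P[4]: D(K, A8) = C3; C3 ⊕ 5B = 98.
P[5]: D(K, 93) = F8; F8 ⊕ A8 = 50.
Blocks that differ from the original plaintext: P[1], P[2].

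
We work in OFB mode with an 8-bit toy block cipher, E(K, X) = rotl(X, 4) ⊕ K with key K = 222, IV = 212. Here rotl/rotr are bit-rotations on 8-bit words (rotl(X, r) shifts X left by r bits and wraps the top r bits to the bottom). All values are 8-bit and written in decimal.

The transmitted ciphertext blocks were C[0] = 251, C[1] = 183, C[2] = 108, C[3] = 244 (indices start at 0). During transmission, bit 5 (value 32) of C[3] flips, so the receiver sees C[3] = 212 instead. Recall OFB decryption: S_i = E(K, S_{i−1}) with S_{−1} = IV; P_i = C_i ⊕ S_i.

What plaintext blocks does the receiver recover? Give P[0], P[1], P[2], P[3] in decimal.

P[0] = 104, P[1] = 80, P[2] = 204, P[3] = 0

Only C[3] changed, to 212. In OFB, a change in C_i flips the same bit in P_i only; the keystream is unaffected. Decrypting the received ciphertext:
P[0]: S = E(K, 212) = 147; 251 ⊕ 147 = 104.
P[1]: S = E(K, 147) = 231; 183 ⊕ 231 = 80.
P[2]: S = E(K, 231) = 160; 108 ⊕ 160 = 204.
P[3]: S = E(K, 160) = 212; 212 ⊕ 212 = 0.
Blocks that differ from the original plaintext: P[3].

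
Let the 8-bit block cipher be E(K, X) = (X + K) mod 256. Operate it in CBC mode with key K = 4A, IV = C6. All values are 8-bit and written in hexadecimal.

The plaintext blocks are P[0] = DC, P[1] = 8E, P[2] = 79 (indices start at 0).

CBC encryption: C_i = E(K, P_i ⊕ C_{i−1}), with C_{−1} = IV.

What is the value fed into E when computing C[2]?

C[0]: P[0] ⊕ C6 = 1A; E(K, 1A) = 64.
C[1]: P[1] ⊕ 64 = EA; E(K, EA) = 34.
C[2]: P[2] ⊕ 34 = 4D; E(K, 4D) = 97.
So the input to E for block [2] is 4D.

4D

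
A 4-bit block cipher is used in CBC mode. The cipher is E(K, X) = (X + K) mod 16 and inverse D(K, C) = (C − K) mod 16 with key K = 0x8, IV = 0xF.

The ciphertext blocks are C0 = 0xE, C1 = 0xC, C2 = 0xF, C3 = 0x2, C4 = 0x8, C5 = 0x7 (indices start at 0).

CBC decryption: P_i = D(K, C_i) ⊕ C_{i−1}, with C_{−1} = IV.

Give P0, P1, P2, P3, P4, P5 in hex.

P0 = 0x9, P1 = 0xA, P2 = 0xB, P3 = 0x5, P4 = 0x2, P5 = 0x7

P0: D(K, 0xE) = 0x6; 0x6 ⊕ 0xF = 0x9.
P1: D(K, 0xC) = 0x4; 0x4 ⊕ 0xE = 0xA.
P2: D(K, 0xF) = 0x7; 0x7 ⊕ 0xC = 0xB.
P3: D(K, 0x2) = 0xA; 0xA ⊕ 0xF = 0x5.
P4: D(K, 0x8) = 0x0; 0x0 ⊕ 0x2 = 0x2.
P5: D(K, 0x7) = 0xF; 0xF ⊕ 0x8 = 0x7.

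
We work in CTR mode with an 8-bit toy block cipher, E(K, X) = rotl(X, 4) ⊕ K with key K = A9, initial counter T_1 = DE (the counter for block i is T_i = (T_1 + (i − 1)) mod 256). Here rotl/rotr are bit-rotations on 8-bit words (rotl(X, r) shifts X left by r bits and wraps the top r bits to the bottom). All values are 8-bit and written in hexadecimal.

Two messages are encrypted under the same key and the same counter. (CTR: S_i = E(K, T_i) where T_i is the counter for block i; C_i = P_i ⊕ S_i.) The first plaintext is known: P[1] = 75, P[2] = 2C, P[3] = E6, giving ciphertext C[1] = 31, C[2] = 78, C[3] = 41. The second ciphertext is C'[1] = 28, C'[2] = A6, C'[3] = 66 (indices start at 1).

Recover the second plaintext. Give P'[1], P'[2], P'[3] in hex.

In CTR with a reused counter, both messages share the same keystream S_i, so C_i ⊕ C'_i = P_i ⊕ P'_i and thus P'_i = P_i ⊕ C_i ⊕ C'_i.
P'[1]: 75 ⊕ 31 ⊕ 28 = 6C.
P'[2]: 2C ⊕ 78 ⊕ A6 = F2.
P'[3]: E6 ⊕ 41 ⊕ 66 = C1.

P'[1] = 6C, P'[2] = F2, P'[3] = C1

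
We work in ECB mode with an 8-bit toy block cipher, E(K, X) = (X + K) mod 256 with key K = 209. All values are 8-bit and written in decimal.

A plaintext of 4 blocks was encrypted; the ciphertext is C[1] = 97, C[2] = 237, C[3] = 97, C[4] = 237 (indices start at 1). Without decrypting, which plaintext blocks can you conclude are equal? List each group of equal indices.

P[1] = P[3]; P[2] = P[4]

ECB encrypts each block independently with the same key, so equal ciphertext blocks imply equal plaintext blocks.
C[1] = C[3] = 97, so P[1] = P[3].
C[2] = C[4] = 237, so P[2] = P[4].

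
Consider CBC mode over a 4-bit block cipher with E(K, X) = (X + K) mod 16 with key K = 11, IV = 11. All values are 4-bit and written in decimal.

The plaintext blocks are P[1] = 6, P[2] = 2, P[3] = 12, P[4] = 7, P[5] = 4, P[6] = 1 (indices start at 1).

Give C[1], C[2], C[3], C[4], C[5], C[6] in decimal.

C[1] = 8, C[2] = 5, C[3] = 4, C[4] = 14, C[5] = 5, C[6] = 15

CBC encryption: C_i = E(K, P_i ⊕ C_{i−1}), with C_{0} = IV.
C[1]: P[1] ⊕ 11 = 13; E(K, 13) = 8.
C[2]: P[2] ⊕ 8 = 10; E(K, 10) = 5.
C[3]: P[3] ⊕ 5 = 9; E(K, 9) = 4.
C[4]: P[4] ⊕ 4 = 3; E(K, 3) = 14.
C[5]: P[5] ⊕ 14 = 10; E(K, 10) = 5.
C[6]: P[6] ⊕ 5 = 4; E(K, 4) = 15.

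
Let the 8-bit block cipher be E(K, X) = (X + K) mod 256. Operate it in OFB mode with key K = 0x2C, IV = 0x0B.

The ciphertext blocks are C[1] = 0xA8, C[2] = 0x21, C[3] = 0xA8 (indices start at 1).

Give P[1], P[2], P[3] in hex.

P[1] = 0x9F, P[2] = 0x42, P[3] = 0x27

OFB decryption: S_i = E(K, S_{i−1}) with S_{0} = IV; P_i = C_i ⊕ S_i.
P[1]: S = E(K, 0x0B) = 0x37; 0xA8 ⊕ 0x37 = 0x9F.
P[2]: S = E(K, 0x37) = 0x63; 0x21 ⊕ 0x63 = 0x42.
P[3]: S = E(K, 0x63) = 0x8F; 0xA8 ⊕ 0x8F = 0x27.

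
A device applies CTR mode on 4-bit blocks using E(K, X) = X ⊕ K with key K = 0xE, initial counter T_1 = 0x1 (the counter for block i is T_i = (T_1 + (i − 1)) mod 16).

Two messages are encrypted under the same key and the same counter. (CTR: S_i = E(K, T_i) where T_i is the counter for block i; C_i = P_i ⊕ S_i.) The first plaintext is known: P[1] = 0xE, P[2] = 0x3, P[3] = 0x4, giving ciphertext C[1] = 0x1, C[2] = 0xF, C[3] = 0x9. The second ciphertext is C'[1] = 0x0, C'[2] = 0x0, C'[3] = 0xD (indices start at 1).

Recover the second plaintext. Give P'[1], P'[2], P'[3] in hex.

P'[1] = 0xF, P'[2] = 0xC, P'[3] = 0x0

In CTR with a reused counter, both messages share the same keystream S_i, so C_i ⊕ C'_i = P_i ⊕ P'_i and thus P'_i = P_i ⊕ C_i ⊕ C'_i.
P'[1]: 0xE ⊕ 0x1 ⊕ 0x0 = 0xF.
P'[2]: 0x3 ⊕ 0xF ⊕ 0x0 = 0xC.
P'[3]: 0x4 ⊕ 0x9 ⊕ 0xD = 0x0.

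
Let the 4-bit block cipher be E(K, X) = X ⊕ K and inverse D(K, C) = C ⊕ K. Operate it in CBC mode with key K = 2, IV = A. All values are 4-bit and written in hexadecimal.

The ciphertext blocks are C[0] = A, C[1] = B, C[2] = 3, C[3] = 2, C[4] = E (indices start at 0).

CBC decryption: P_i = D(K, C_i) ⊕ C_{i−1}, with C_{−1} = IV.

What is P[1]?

P[1]: D(K, B) = 9; 9 ⊕ A = 3.

P[1] = 3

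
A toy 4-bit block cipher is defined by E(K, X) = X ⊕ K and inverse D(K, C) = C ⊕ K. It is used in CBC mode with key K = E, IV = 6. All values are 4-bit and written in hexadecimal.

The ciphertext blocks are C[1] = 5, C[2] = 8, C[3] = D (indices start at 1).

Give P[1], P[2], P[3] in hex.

CBC decryption: P_i = D(K, C_i) ⊕ C_{i−1}, with C_{0} = IV.
P[1]: D(K, 5) = B; B ⊕ 6 = D.
P[2]: D(K, 8) = 6; 6 ⊕ 5 = 3.
P[3]: D(K, D) = 3; 3 ⊕ 8 = B.

P[1] = D, P[2] = 3, P[3] = B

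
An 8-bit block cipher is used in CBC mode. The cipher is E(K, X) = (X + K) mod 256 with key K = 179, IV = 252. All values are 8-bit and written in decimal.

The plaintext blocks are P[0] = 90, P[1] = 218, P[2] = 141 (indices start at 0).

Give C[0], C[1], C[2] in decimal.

CBC encryption: C_i = E(K, P_i ⊕ C_{i−1}), with C_{−1} = IV.
C[0]: P[0] ⊕ 252 = 166; E(K, 166) = 89.
C[1]: P[1] ⊕ 89 = 131; E(K, 131) = 54.
C[2]: P[2] ⊕ 54 = 187; E(K, 187) = 110.

C[0] = 89, C[1] = 54, C[2] = 110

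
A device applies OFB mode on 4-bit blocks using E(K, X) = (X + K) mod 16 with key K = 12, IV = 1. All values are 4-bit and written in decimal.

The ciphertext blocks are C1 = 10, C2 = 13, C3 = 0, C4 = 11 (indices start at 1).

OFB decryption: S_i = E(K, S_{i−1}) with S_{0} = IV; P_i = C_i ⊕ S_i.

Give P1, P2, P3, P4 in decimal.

P1 = 7, P2 = 4, P3 = 5, P4 = 10

P1: S = E(K, 1) = 13; 10 ⊕ 13 = 7.
P2: S = E(K, 13) = 9; 13 ⊕ 9 = 4.
P3: S = E(K, 9) = 5; 0 ⊕ 5 = 5.
P4: S = E(K, 5) = 1; 11 ⊕ 1 = 10.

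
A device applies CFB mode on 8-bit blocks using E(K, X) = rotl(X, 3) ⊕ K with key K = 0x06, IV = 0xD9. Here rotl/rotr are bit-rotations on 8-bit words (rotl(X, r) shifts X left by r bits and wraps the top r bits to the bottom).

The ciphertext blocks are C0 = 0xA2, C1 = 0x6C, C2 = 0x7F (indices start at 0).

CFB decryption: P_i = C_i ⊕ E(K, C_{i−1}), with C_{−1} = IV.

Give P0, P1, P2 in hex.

P0 = 0x6A, P1 = 0x7F, P2 = 0x1A

P0: E(K, 0xD9) = 0xC8; 0xA2 ⊕ 0xC8 = 0x6A.
P1: E(K, 0xA2) = 0x13; 0x6C ⊕ 0x13 = 0x7F.
P2: E(K, 0x6C) = 0x65; 0x7F ⊕ 0x65 = 0x1A.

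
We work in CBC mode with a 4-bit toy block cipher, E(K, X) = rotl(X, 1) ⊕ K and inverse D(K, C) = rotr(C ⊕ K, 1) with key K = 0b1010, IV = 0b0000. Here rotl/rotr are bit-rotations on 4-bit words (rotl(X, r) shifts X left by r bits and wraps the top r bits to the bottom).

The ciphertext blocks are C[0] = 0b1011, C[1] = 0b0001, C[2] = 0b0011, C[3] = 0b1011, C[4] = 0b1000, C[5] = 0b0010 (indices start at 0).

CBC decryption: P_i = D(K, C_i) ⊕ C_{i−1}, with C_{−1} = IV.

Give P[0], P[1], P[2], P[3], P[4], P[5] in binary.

P[0]: D(K, 0b1011) = 0b1000; 0b1000 ⊕ 0b0000 = 0b1000.
P[1]: D(K, 0b0001) = 0b1101; 0b1101 ⊕ 0b1011 = 0b0110.
P[2]: D(K, 0b0011) = 0b1100; 0b1100 ⊕ 0b0001 = 0b1101.
P[3]: D(K, 0b1011) = 0b1000; 0b1000 ⊕ 0b0011 = 0b1011.
P[4]: D(K, 0b1000) = 0b0001; 0b0001 ⊕ 0b1011 = 0b1010.
P[5]: D(K, 0b0010) = 0b0100; 0b0100 ⊕ 0b1000 = 0b1100.

P[0] = 0b1000, P[1] = 0b0110, P[2] = 0b1101, P[3] = 0b1011, P[4] = 0b1010, P[5] = 0b1100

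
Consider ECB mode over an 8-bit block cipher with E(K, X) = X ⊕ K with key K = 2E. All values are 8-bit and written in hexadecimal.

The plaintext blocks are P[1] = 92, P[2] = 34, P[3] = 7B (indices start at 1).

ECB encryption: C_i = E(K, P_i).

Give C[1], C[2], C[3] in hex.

C[1]: E(K, 92) = BC.
C[2]: E(K, 34) = 1A.
C[3]: E(K, 7B) = 55.

C[1] = BC, C[2] = 1A, C[3] = 55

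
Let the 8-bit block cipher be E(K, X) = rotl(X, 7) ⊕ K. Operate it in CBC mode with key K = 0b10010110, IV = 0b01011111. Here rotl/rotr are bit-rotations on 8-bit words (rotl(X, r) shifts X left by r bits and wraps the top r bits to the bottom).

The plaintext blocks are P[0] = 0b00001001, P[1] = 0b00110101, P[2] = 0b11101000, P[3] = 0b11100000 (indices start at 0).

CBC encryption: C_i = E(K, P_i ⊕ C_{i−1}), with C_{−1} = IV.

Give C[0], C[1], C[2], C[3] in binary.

C[0] = 0b10111101, C[1] = 0b11010010, C[2] = 0b10001011, C[3] = 0b00100011

C[0]: P[0] ⊕ 0b01011111 = 0b01010110; E(K, 0b01010110) = 0b10111101.
C[1]: P[1] ⊕ 0b10111101 = 0b10001000; E(K, 0b10001000) = 0b11010010.
C[2]: P[2] ⊕ 0b11010010 = 0b00111010; E(K, 0b00111010) = 0b10001011.
C[3]: P[3] ⊕ 0b10001011 = 0b01101011; E(K, 0b01101011) = 0b00100011.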